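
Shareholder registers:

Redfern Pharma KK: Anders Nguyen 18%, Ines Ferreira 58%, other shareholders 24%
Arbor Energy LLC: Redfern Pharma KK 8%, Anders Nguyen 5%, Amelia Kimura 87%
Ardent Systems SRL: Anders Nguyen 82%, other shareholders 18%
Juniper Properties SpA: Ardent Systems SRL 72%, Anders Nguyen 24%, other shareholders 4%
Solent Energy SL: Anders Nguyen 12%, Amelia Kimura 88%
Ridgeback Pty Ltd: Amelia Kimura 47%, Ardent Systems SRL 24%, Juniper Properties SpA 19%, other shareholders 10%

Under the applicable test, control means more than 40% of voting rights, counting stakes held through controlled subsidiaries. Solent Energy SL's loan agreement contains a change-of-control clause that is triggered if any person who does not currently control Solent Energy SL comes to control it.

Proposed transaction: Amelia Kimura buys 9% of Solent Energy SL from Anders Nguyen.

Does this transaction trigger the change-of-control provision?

No

The purchase adds only to Amelia's holdings (Anders's stake shrinks), so Amelia is the only person who could newly come to control Solent.
Amelia holds 88% of Solent, so Amelia controls Solent.
So Amelia already controls Solent before the transaction.
After the purchase, Amelia's direct stake in Solent rises to 88% + 9% = 97%, and Anders's stake falls to 3%.
Amelia controlled Solent already, so this is not a new person acquiring control; every other person's position is unchanged or reduced.
No new person acquires control, so the clause is not triggered.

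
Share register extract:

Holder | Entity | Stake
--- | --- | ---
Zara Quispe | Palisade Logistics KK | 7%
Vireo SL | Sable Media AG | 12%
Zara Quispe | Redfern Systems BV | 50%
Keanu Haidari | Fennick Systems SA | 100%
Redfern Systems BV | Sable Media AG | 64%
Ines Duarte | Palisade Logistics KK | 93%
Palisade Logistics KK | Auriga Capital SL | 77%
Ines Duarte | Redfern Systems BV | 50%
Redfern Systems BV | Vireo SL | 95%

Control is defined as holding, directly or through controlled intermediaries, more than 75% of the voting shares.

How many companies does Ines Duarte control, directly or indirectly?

2

Ines holds 93% of Palisade, so Ines controls Palisade.
Palisade holds 77% of Auriga, so Ines controls Auriga.
No other company's threshold is met.
Ines controls 2 companies.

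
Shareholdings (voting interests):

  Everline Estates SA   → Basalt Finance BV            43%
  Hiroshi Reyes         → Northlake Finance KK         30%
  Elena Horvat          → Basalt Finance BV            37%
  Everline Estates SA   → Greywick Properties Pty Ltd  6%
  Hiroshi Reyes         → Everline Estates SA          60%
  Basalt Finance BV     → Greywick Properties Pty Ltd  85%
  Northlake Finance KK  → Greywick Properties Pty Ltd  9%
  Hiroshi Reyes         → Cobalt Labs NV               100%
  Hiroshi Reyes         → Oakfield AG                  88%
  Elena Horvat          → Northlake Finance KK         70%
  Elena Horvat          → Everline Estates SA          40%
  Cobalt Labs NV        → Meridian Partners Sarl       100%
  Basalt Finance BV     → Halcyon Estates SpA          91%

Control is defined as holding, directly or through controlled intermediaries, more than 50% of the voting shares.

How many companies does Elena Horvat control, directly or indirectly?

Elena holds 70% of Northlake, so Elena controls Northlake.
No other company's threshold is met.
Elena controls 1 company.

1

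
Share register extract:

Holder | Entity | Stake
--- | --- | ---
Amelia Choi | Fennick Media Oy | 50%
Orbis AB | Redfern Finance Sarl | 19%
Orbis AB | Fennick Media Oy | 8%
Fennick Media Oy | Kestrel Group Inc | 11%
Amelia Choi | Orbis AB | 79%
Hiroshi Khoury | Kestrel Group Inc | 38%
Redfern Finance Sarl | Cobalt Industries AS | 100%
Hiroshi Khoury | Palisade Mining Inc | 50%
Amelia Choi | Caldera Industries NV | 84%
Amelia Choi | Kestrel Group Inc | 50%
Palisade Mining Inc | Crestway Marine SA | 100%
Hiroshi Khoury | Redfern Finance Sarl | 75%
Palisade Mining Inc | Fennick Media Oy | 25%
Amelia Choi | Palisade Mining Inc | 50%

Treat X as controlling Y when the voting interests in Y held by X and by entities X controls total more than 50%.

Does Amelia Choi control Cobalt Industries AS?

No

Amelia holds 79% of Orbis, so Amelia controls Orbis.
Orbis and Amelia together hold 8% + 50% = 58% of Fennick, so Amelia controls Fennick.
Amelia and Fennick together hold 50% + 11% = 61% of Kestrel, so Amelia controls Kestrel.
Amelia holds 84% of Caldera, so Amelia controls Caldera.
Neither Amelia nor any entity Amelia controls holds any voting interest in Cobalt.
So Amelia does not control Cobalt.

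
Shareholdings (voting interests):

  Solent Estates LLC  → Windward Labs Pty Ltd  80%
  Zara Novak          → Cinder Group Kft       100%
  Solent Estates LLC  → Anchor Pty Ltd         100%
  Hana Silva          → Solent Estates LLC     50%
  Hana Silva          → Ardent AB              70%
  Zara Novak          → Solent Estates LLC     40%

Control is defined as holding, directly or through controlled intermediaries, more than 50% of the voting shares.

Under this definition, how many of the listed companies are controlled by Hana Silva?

1

Hana holds 70% of Ardent, so Hana controls Ardent.
No other company's threshold is met.
Hana controls 1 company.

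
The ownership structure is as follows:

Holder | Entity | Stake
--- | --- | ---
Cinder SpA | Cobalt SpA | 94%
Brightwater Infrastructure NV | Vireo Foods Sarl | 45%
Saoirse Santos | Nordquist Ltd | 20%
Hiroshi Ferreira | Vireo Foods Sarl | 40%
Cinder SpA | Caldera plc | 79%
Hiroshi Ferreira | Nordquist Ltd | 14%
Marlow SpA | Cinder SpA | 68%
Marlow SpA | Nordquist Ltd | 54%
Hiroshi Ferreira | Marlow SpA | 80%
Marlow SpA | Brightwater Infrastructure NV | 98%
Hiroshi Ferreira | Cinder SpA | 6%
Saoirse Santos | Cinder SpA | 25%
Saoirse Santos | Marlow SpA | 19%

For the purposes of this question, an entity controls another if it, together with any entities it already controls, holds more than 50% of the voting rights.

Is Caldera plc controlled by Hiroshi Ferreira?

Hiroshi holds 80% of Marlow, so Hiroshi controls Marlow.
Marlow and Hiroshi together hold 68% + 6% = 74% of Cinder, so Hiroshi controls Cinder.
Cinder holds 79% of Caldera, so Hiroshi controls Caldera.

Yes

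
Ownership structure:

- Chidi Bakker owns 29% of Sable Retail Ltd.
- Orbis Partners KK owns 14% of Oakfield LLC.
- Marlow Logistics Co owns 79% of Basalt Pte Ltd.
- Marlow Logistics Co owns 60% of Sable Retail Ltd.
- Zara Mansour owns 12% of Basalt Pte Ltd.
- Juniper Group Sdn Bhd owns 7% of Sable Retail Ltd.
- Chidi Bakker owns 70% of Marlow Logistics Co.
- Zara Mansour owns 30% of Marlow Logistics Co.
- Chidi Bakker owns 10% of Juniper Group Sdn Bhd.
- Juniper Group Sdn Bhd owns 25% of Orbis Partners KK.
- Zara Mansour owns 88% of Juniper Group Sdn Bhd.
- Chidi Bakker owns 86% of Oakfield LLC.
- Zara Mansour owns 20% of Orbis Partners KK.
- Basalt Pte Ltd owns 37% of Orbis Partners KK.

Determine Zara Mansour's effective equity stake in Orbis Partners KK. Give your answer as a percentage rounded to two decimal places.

55.21%

Zara reaches Orbis along 4 paths.
Direct stake: 20% = 20%.
Via Marlow → Basalt: 30% × 79% × 37% = 8.769%.
Via Basalt: 12% × 37% = 4.44%.
Via Juniper: 88% × 25% = 22%.
Total: 20% + 8.769% + 4.44% + 22% = 55.209%.
Rounded: 55.21%.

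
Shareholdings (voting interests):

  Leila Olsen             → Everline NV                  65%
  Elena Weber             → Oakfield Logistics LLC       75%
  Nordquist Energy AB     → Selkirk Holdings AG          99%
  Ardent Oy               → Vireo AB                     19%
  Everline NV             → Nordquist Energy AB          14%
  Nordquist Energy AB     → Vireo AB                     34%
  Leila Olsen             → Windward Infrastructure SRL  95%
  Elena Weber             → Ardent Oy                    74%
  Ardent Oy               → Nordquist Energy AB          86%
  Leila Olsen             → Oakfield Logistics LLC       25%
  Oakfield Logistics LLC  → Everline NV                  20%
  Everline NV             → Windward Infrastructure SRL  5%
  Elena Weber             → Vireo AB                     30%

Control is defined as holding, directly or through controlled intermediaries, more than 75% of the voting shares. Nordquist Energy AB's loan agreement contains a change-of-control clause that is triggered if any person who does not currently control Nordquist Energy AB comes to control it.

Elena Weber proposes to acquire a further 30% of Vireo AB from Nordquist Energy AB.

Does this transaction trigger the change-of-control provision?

No

The purchase adds only to Elena's holdings (Nordquist's stake shrinks), so Elena is the only person who could newly come to control Nordquist.
Elena's largest direct stake is 75% in Oakfield, which does not meet the threshold, so Elena controls no company.
Neither Elena nor any entity Elena controls holds any voting interest in Nordquist.
So before the transaction, Elena does not control Nordquist.
After the purchase, Elena's direct stake in Vireo rises to 30% + 30% = 60%, and Nordquist's stake falls to 4%.
Elena's side now holds 60% of Vireo, not > 75%, so Elena still does not control Vireo.
After the transaction, neither Elena nor any entity Elena controls holds a voting interest in Nordquist, so Elena still does not control it.
No new person acquires control, so the clause is not triggered.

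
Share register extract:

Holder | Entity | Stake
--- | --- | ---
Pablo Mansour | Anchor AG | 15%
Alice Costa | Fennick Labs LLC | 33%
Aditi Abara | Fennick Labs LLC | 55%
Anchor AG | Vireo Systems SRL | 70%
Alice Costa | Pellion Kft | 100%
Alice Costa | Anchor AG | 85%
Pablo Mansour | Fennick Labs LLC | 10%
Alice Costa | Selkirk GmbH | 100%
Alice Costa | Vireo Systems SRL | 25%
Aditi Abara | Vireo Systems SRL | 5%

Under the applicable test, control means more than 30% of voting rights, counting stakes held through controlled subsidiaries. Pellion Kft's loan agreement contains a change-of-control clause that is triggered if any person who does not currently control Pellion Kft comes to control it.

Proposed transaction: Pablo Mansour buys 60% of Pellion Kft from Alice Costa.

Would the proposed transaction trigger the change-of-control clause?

The purchase adds only to Pablo's holdings (Alice's stake shrinks), so Pablo is the only person who could newly come to control Pellion.
Pablo's largest direct stake is 15% in Anchor, which does not meet the threshold, so Pablo controls no company.
Neither Pablo nor any entity Pablo controls holds any voting interest in Pellion.
So before the transaction, Pablo does not control Pellion.
After the purchase, Pablo holds 60% of Pellion directly, and Alice's stake falls to 40%.
Pablo holds 60% of Pellion, so Pablo controls Pellion.
Pablo did not control Pellion before and does after, so the clause is triggered.

Yes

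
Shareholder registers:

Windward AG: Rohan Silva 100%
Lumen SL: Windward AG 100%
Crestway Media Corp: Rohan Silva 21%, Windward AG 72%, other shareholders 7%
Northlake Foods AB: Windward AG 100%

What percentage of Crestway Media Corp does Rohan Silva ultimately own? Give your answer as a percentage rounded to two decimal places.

93.00%

Rohan reaches Crestway along 2 paths.
Direct stake: 21% = 21%.
Via Windward: 100% × 72% = 72%.
Total: 21% + 72% = 93%.
Rounded: 93.00%.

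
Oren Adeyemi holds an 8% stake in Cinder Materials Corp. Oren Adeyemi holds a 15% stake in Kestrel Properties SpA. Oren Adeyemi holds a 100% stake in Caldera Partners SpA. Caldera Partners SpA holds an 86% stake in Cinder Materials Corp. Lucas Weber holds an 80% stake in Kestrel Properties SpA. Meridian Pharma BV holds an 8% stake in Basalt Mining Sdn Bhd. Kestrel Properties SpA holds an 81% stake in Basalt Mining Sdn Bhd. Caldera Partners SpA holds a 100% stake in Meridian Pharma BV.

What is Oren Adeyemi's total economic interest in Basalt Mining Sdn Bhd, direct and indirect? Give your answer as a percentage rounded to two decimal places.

Oren reaches Basalt along 2 paths.
Via Kestrel: 15% × 81% = 12.15%.
Via Caldera → Meridian: 100% × 100% × 8% = 8%.
Total: 12.15% + 8% = 20.15%.

20.15%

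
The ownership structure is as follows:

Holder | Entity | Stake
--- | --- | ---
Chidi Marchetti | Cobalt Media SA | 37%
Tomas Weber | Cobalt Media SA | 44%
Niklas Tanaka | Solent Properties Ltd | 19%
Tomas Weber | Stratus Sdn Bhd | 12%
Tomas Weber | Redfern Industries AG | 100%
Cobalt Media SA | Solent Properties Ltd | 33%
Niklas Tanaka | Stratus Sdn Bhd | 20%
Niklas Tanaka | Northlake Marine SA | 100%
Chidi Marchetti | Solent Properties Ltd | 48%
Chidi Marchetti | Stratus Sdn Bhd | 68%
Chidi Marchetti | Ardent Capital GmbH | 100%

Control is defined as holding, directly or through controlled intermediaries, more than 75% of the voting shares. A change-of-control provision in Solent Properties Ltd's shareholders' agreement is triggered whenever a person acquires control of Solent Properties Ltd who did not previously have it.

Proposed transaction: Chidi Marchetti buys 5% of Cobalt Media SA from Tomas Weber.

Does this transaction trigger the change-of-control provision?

No

The purchase adds only to Chidi's holdings (Tomas's stake shrinks), so Chidi is the only person who could newly come to control Solent.
Chidi holds 100% of Ardent, so Chidi controls Ardent.
In Solent, Chidi's side holds only 48%, not > 75%.
So before the transaction, Chidi does not control Solent.
After the purchase, Chidi's direct stake in Cobalt rises to 37% + 5% = 42%, and Tomas's stake falls to 39%.
Chidi's side now holds 42% of Cobalt, not > 75%, so Chidi still does not control Cobalt.
After the transaction, Chidi's side holds 48% of Solent, not > 75%, so Chidi still does not control Solent.
No new person acquires control, so the clause is not triggered.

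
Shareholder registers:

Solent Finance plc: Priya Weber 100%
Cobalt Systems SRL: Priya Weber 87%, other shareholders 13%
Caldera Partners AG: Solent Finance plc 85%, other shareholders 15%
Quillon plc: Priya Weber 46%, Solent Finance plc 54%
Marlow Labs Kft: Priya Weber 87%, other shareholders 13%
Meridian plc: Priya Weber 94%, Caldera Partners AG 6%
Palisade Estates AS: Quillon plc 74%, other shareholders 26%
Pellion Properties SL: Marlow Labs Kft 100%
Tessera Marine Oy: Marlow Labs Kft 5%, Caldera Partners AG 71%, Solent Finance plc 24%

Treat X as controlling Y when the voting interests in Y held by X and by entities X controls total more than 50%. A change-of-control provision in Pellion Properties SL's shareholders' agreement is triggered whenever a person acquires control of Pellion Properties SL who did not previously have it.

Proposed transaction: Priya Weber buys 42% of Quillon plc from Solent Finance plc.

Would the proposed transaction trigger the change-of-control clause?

No

The purchase adds only to Priya's holdings (Solent's stake shrinks), so Priya is the only person who could newly come to control Pellion.
Priya holds 87% of Marlow, so Priya controls Marlow.
Marlow holds 100% of Pellion, so Priya controls Pellion.
So Priya already controls Pellion before the transaction.
After the purchase, Priya's direct stake in Quillon rises to 46% + 42% = 88%, and Solent's stake falls to 12%.
Priya controlled Pellion already, so this is not a new person acquiring control; every other person's position is unchanged or reduced.
No new person acquires control, so the clause is not triggered.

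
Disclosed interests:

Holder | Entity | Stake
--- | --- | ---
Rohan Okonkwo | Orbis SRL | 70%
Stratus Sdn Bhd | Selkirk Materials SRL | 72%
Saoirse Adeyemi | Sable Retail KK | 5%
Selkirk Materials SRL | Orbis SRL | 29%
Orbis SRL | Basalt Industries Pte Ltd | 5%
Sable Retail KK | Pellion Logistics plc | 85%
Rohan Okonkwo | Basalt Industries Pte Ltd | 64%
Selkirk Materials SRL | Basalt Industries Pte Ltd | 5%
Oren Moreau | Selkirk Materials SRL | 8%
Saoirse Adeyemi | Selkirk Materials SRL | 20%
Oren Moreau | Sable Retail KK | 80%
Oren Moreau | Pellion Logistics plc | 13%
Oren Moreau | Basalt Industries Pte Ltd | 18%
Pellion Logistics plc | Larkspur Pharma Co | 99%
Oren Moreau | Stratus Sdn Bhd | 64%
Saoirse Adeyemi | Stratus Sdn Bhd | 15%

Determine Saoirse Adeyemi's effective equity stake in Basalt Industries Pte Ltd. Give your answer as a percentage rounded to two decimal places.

1.99%

Saoirse reaches Basalt along 4 paths.
Via Stratus → Selkirk: 15% × 72% × 5% = 0.54%.
Via Selkirk: 20% × 5% = 1%.
Via Stratus → Selkirk → Orbis: 15% × 72% × 29% × 5% = 0.1566%.
Via Selkirk → Orbis: 20% × 29% × 5% = 0.29%.
Total: 0.54% + 1% + 0.1566% + 0.29% = 1.9866%.
Rounded: 1.99%.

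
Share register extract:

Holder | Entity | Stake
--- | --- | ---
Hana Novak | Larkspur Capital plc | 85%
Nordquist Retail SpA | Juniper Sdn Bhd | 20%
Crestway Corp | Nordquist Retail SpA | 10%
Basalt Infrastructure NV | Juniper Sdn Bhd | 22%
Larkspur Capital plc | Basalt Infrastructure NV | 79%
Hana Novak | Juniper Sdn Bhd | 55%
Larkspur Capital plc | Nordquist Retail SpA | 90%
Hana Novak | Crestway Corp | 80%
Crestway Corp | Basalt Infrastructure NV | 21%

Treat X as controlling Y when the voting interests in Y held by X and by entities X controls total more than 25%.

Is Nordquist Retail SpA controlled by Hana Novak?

Hana holds 80% of Crestway, so Hana controls Crestway.
Hana holds 85% of Larkspur, so Hana controls Larkspur.
Crestway and Larkspur together hold 10% + 90% = 100% of Nordquist, so Hana controls Nordquist.

Yes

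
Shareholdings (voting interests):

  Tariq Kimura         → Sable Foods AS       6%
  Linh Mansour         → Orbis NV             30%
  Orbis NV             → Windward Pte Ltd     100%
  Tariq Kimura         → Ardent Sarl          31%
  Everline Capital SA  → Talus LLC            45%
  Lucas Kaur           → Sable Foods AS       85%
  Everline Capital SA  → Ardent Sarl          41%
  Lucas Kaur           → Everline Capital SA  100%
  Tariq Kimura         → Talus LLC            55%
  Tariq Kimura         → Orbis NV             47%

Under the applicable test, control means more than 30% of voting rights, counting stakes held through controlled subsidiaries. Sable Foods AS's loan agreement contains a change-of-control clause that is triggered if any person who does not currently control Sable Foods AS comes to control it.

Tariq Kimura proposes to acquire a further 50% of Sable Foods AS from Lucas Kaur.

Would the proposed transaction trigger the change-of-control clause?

Yes

The purchase adds only to Tariq's holdings (Lucas's stake shrinks), so Tariq is the only person who could newly come to control Sable.
Tariq holds 47% of Orbis, so Tariq controls Orbis.
Tariq holds 55% of Talus, so Tariq controls Talus.
Orbis holds 100% of Windward, so Tariq controls Windward.
Tariq holds 31% of Ardent, so Tariq controls Ardent.
In Sable, Tariq's side holds only 6%, not > 30%.
So before the transaction, Tariq does not control Sable.
After the purchase, Tariq's direct stake in Sable rises to 6% + 50% = 56%, and Lucas's stake falls to 35%.
Tariq holds 56% of Sable, so Tariq controls Sable.
Tariq did not control Sable before and does after, so the clause is triggered.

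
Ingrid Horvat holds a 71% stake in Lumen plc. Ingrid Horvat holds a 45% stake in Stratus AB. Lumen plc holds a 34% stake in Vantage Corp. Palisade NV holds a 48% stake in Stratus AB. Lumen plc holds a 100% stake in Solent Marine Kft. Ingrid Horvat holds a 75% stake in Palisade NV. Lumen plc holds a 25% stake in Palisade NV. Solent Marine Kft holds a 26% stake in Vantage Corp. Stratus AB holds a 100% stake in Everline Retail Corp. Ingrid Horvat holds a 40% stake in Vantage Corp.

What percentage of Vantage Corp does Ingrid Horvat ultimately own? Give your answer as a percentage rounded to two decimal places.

Ingrid reaches Vantage along 3 paths.
Direct stake: 40% = 40%.
Via Lumen: 71% × 34% = 24.14%.
Via Lumen → Solent: 71% × 100% × 26% = 18.46%.
Total: 40% + 24.14% + 18.46% = 82.6%.
Rounded: 82.60%.

82.60%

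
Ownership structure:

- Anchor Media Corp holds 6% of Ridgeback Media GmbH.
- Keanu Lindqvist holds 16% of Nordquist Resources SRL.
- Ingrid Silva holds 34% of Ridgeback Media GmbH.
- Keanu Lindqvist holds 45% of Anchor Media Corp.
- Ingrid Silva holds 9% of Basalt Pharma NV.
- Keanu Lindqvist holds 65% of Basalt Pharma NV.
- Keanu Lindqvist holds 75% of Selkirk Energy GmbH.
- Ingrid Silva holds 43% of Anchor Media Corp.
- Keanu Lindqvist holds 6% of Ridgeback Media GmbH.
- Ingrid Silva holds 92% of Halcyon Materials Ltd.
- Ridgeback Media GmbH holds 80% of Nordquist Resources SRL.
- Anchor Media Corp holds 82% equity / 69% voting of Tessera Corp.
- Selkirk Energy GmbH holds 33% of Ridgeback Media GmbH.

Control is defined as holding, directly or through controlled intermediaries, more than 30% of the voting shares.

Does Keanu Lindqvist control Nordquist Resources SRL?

Yes

Keanu holds 75% of Selkirk, so Keanu controls Selkirk.
Keanu holds 45% of Anchor, so Keanu controls Anchor.
Selkirk and Anchor and Keanu together hold 33% + 6% + 6% = 45% of Ridgeback, so Keanu controls Ridgeback.
Keanu and Ridgeback together hold 16% + 80% = 96% of Nordquist, so Keanu controls Nordquist.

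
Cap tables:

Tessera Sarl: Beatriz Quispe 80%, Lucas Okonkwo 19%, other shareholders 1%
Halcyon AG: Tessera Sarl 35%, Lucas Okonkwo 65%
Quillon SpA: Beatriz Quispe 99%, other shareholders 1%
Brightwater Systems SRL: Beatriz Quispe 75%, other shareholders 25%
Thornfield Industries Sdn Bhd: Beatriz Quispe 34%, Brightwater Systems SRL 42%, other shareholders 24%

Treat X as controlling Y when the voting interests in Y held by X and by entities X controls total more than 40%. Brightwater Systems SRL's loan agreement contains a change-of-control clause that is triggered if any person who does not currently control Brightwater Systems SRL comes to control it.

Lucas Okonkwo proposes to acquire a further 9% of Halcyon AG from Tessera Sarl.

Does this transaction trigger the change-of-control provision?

No

The purchase adds only to Lucas's holdings (Tessera's stake shrinks), so Lucas is the only person who could newly come to control Brightwater.
Lucas holds 65% of Halcyon, so Lucas controls Halcyon.
Neither Lucas nor any entity Lucas controls holds any voting interest in Brightwater.
So before the transaction, Lucas does not control Brightwater.
After the purchase, Lucas's direct stake in Halcyon rises to 65% + 9% = 74%, and Tessera's stake falls to 26%.
Lucas holds 74% of Halcyon, so Lucas controls Halcyon.
After the transaction, neither Lucas nor any entity Lucas controls holds a voting interest in Brightwater, so Lucas still does not control it.
No new person acquires control, so the clause is not triggered.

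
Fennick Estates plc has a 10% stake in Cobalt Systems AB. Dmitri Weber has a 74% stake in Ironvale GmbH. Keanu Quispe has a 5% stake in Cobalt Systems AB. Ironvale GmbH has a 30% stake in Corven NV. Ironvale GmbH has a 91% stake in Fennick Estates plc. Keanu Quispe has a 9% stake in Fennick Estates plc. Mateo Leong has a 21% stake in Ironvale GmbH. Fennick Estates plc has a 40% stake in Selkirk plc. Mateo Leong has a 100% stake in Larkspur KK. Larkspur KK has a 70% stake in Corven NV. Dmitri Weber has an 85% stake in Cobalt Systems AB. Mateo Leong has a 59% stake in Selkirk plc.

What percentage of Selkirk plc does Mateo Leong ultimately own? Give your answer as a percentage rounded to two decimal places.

66.64%

Mateo reaches Selkirk along 2 paths.
Direct stake: 59% = 59%.
Via Ironvale → Fennick: 21% × 91% × 40% = 7.644%.
Total: 59% + 7.644% = 66.644%.
Rounded: 66.64%.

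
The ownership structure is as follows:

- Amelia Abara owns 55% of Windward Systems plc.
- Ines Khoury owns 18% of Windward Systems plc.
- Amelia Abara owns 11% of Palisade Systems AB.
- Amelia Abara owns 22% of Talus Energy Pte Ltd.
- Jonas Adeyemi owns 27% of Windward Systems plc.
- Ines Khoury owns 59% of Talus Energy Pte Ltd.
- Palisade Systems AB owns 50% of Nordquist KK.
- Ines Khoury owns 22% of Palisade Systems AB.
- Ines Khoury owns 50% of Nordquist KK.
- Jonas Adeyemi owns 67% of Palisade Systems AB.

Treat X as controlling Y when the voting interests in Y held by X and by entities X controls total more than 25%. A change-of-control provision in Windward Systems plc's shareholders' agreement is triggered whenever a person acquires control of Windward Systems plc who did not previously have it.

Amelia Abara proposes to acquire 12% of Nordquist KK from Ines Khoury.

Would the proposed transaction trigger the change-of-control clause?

No

The purchase adds only to Amelia's holdings (Ines's stake shrinks), so Amelia is the only person who could newly come to control Windward.
Amelia holds 55% of Windward, so Amelia controls Windward.
So Amelia already controls Windward before the transaction.
After the purchase, Amelia holds 12% of Nordquist directly, and Ines's stake falls to 38%.
Amelia controlled Windward already, so this is not a new person acquiring control; every other person's position is unchanged or reduced.
No new person acquires control, so the clause is not triggered.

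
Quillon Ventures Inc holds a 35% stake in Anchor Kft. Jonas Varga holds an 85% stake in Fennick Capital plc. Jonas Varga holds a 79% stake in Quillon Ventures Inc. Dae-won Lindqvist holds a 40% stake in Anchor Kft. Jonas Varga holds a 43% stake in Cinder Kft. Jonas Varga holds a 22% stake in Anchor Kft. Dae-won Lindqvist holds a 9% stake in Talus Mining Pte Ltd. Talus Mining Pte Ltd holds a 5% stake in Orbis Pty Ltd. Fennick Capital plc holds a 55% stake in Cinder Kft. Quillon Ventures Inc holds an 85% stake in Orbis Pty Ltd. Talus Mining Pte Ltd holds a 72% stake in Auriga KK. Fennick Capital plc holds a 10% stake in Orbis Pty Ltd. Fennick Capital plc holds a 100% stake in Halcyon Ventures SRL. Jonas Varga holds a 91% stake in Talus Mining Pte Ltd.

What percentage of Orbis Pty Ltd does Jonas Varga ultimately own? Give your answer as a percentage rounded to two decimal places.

Jonas reaches Orbis along 3 paths.
Via Quillon: 79% × 85% = 67.15%.
Via Fennick: 85% × 10% = 8.5%.
Via Talus: 91% × 5% = 4.55%.
Total: 67.15% + 8.5% + 4.55% = 80.2%.
Rounded: 80.20%.

80.20%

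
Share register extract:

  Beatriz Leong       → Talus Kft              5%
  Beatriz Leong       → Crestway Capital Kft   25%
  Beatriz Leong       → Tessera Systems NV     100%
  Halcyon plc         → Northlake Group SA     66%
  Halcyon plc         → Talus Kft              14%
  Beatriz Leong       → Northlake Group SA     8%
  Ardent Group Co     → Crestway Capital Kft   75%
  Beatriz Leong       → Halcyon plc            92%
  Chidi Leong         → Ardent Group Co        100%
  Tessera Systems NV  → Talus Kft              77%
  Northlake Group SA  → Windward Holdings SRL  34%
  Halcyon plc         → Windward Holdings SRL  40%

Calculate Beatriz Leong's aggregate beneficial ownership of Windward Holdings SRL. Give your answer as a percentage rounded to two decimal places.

60.16%

Beatriz reaches Windward along 3 paths.
Via Halcyon: 92% × 40% = 36.8%.
Via Halcyon → Northlake: 92% × 66% × 34% = 20.6448%.
Via Northlake: 8% × 34% = 2.72%.
Total: 36.8% + 20.6448% + 2.72% = 60.1648%.
Rounded: 60.16%.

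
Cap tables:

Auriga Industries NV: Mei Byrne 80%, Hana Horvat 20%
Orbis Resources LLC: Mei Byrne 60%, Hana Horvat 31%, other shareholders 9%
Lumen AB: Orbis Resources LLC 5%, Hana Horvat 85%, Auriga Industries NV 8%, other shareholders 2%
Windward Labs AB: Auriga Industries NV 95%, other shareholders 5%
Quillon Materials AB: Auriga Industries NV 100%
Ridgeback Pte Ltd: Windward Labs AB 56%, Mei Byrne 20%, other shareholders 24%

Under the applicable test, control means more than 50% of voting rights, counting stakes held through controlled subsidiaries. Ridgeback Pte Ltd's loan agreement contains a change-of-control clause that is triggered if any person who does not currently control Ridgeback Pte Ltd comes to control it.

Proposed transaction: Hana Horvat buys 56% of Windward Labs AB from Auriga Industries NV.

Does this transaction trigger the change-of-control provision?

Yes

The purchase adds only to Hana's holdings (Auriga's stake shrinks), so Hana is the only person who could newly come to control Ridgeback.
Hana holds 85% of Lumen, so Hana controls Lumen.
Neither Hana nor any entity Hana controls holds any voting interest in Ridgeback.
So before the transaction, Hana does not control Ridgeback.
After the purchase, Hana holds 56% of Windward directly, and Auriga's stake falls to 39%.
Hana holds 56% of Windward, so Hana controls Windward.
Windward holds 56% of Ridgeback, so Hana controls Ridgeback.
Hana did not control Ridgeback before and does after, so the clause is triggered.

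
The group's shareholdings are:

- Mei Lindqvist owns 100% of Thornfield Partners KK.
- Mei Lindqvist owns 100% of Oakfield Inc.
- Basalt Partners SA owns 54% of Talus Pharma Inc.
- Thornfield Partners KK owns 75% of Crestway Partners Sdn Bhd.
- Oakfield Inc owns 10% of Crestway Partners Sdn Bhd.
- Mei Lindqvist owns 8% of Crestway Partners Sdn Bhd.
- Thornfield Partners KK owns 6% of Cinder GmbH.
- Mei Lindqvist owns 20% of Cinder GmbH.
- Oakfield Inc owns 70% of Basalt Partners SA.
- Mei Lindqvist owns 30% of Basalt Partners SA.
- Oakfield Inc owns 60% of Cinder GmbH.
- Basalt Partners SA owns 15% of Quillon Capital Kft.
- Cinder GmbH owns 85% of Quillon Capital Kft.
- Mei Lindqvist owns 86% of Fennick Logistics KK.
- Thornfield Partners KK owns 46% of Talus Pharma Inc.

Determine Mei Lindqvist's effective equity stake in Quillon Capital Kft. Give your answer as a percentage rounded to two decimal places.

88.10%

Mei reaches Quillon along 5 paths.
Via Basalt: 30% × 15% = 4.5%.
Via Oakfield → Basalt: 100% × 70% × 15% = 10.5%.
Via Thornfield → Cinder: 100% × 6% × 85% = 5.1%.
Via Cinder: 20% × 85% = 17%.
Via Oakfield → Cinder: 100% × 60% × 85% = 51%.
Total: 4.5% + 10.5% + 5.1% + 17% + 51% = 88.1%.
Rounded: 88.10%.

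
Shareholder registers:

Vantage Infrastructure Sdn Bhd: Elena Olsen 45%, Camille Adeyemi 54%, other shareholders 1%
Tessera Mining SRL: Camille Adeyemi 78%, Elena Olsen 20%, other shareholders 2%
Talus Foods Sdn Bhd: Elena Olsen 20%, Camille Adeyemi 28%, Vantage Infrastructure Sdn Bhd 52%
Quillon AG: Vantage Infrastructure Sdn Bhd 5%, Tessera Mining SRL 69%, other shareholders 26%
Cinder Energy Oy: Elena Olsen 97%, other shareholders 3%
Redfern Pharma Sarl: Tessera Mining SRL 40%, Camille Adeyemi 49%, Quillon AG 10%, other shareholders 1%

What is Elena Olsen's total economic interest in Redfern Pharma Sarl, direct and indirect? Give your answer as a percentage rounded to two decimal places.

9.61%

Elena reaches Redfern along 3 paths.
Via Tessera: 20% × 40% = 8%.
Via Vantage → Quillon: 45% × 5% × 10% = 0.225%.
Via Tessera → Quillon: 20% × 69% × 10% = 1.38%.
Total: 8% + 0.225% + 1.38% = 9.605%.
Rounded: 9.61%.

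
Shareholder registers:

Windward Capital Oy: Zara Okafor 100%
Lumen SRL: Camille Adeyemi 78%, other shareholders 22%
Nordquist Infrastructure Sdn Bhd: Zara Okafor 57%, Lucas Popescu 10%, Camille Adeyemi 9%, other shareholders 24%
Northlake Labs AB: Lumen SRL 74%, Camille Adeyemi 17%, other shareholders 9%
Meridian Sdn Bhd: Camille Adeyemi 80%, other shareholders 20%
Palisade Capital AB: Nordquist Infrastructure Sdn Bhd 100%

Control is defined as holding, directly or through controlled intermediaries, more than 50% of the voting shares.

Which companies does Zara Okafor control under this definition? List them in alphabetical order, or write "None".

Nordquist Infrastructure Sdn Bhd, Palisade Capital AB, Windward Capital Oy

Zara holds 100% of Windward, so Zara controls Windward.
Zara holds 57% of Nordquist, so Zara controls Nordquist.
Nordquist holds 100% of Palisade, so Zara controls Palisade.
No other company's threshold is met.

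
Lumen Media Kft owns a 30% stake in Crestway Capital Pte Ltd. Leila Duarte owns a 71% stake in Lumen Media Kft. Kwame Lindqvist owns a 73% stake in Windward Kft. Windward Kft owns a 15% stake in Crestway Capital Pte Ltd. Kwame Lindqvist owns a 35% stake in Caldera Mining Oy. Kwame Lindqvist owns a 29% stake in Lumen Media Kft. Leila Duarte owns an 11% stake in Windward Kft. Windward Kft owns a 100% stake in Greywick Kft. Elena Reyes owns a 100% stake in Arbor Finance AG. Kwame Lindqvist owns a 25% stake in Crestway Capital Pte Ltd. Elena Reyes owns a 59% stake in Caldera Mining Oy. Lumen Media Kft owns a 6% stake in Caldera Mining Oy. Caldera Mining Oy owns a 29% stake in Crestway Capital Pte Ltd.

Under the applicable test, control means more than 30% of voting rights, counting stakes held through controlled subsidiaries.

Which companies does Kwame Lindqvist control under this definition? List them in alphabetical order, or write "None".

Kwame holds 73% of Windward, so Kwame controls Windward.
Kwame holds 35% of Caldera, so Kwame controls Caldera.
Caldera and Kwame and Windward together hold 29% + 25% + 15% = 69% of Crestway, so Kwame controls Crestway.
Windward holds 100% of Greywick, so Kwame controls Greywick.
No other company's threshold is met.

Caldera Mining Oy, Crestway Capital Pte Ltd, Greywick Kft, Windward Kft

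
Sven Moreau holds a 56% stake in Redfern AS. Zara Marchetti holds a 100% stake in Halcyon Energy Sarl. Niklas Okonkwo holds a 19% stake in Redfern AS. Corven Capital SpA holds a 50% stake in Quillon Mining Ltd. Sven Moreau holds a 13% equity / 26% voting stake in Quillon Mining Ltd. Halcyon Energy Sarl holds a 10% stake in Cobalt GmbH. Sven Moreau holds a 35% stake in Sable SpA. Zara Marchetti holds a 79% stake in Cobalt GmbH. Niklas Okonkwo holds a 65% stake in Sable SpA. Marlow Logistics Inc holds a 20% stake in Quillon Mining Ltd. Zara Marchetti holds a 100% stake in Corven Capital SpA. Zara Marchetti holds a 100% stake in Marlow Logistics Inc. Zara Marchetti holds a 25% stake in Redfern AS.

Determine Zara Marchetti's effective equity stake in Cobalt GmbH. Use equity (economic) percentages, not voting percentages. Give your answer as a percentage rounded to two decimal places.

89.00%

Zara reaches Cobalt along 2 paths.
Direct stake: 79% = 79%.
Via Halcyon: 100% × 10% = 10%.
Total: 79% + 10% = 89%.
Rounded: 89.00%.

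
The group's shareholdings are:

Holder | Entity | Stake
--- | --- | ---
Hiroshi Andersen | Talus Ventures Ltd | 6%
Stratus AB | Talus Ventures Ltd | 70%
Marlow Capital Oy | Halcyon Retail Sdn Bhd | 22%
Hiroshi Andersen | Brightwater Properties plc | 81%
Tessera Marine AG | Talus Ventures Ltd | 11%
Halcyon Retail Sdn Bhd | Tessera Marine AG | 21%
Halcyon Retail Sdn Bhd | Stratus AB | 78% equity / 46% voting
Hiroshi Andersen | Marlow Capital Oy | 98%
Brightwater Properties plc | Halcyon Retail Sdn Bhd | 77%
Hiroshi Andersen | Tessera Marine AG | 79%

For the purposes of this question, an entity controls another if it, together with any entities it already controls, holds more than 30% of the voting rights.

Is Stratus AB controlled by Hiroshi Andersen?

Yes

Hiroshi holds 81% of Brightwater, so Hiroshi controls Brightwater.
Hiroshi holds 98% of Marlow, so Hiroshi controls Marlow.
Brightwater and Marlow together hold 77% + 22% = 99% of Halcyon, so Hiroshi controls Halcyon.
Halcyon holds 46% of Stratus, so Hiroshi controls Stratus.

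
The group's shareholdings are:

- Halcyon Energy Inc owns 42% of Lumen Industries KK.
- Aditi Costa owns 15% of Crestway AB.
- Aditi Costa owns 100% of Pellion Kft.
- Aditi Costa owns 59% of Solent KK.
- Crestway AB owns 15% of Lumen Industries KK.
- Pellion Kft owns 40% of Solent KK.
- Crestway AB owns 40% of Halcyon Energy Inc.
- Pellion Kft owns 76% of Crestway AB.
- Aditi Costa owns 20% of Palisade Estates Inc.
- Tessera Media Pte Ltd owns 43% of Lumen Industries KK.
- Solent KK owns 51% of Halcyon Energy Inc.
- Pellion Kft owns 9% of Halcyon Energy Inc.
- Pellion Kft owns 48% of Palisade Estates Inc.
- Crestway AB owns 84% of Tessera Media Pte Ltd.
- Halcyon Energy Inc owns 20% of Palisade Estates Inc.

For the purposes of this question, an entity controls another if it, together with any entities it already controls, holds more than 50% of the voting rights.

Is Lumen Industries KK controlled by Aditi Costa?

Yes

Aditi holds 100% of Pellion, so Aditi controls Pellion.
Aditi and Pellion together hold 15% + 76% = 91% of Crestway, so Aditi controls Crestway.
Crestway holds 84% of Tessera, so Aditi controls Tessera.
Aditi and Pellion together hold 59% + 40% = 99% of Solent, so Aditi controls Solent.
Solent and Crestway and Pellion together hold 51% + 40% + 9% = 100% of Halcyon, so Aditi controls Halcyon.
Crestway and Halcyon and Tessera together hold 15% + 42% + 43% = 100% of Lumen, so Aditi controls Lumen.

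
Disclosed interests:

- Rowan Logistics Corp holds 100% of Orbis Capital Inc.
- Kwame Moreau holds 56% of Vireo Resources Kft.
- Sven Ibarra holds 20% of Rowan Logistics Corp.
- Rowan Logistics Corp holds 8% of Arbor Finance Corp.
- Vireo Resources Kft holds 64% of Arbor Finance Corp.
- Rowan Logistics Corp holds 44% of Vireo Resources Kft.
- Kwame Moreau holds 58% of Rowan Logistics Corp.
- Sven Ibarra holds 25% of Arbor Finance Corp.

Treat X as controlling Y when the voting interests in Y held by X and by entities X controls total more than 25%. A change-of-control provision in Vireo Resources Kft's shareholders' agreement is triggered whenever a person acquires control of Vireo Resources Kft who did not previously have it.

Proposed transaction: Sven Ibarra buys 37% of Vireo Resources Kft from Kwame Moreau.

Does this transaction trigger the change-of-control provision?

Yes

The purchase adds only to Sven's holdings (Kwame's stake shrinks), so Sven is the only person who could newly come to control Vireo.
Sven's largest direct stake is 25% in Arbor, which does not meet the threshold, so Sven controls no company.
Neither Sven nor any entity Sven controls holds any voting interest in Vireo.
So before the transaction, Sven does not control Vireo.
After the purchase, Sven holds 37% of Vireo directly, and Kwame's stake falls to 19%.
Sven holds 37% of Vireo, so Sven controls Vireo.
Sven did not control Vireo before and does after, so the clause is triggered.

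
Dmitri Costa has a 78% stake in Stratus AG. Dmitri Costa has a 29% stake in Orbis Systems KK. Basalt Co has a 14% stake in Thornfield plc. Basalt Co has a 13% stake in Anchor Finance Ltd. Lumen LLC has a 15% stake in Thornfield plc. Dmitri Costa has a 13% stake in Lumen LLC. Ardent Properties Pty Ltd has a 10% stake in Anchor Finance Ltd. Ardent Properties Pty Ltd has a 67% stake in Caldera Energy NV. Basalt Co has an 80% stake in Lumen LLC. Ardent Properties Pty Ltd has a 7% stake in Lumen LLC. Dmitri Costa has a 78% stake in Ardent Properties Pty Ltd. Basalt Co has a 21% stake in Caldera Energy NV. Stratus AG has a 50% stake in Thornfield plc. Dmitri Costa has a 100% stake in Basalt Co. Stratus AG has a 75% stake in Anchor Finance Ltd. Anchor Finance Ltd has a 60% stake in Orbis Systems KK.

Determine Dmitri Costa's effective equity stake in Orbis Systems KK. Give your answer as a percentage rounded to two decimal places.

Dmitri reaches Orbis along 4 paths.
Direct stake: 29% = 29%.
Via Stratus → Anchor: 78% × 75% × 60% = 35.1%.
Via Basalt → Anchor: 100% × 13% × 60% = 7.8%.
Via Ardent → Anchor: 78% × 10% × 60% = 4.68%.
Total: 29% + 35.1% + 7.8% + 4.68% = 76.58%.

76.58%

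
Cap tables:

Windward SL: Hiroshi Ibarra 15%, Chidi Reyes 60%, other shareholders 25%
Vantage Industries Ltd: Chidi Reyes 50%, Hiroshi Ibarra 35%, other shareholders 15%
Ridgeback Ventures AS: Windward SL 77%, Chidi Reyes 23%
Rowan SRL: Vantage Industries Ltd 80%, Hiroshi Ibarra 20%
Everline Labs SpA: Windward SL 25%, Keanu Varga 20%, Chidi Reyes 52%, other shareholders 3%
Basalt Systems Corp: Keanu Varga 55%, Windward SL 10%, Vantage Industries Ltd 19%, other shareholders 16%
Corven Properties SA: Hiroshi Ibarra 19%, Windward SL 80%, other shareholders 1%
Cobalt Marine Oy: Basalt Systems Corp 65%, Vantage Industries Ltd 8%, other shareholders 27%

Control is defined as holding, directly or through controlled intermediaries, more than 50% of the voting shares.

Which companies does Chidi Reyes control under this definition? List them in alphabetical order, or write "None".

Corven Properties SA, Everline Labs SpA, Ridgeback Ventures AS, Windward SL

Chidi holds 60% of Windward, so Chidi controls Windward.
Windward and Chidi together hold 77% + 23% = 100% of Ridgeback, so Chidi controls Ridgeback.
Windward and Chidi together hold 25% + 52% = 77% of Everline, so Chidi controls Everline.
Windward holds 80% of Corven, so Chidi controls Corven.
No other company's threshold is met.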